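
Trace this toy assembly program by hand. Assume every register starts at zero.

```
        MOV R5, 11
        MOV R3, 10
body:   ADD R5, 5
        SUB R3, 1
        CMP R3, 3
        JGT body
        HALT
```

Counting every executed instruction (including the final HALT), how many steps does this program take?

31

R5=11
R3=10
R5=11+5=16
R3=10-1=9
CMP R3, 3  (cmp 9,3)
JGT body: taken
R5=16+5=21
R3=9-1=8
CMP R3, 3  (cmp 8,3)
JGT body: taken
R5=21+5=26
R3=8-1=7
CMP R3, 3  (cmp 7,3)
JGT body: taken
R5=26+5=31
R3=7-1=6
CMP R3, 3  (cmp 6,3)
JGT body: taken
R5=31+5=36
R3=6-1=5
CMP R3, 3  (cmp 5,3)
JGT body: taken
R5=36+5=41
R3=5-1=4
CMP R3, 3  (cmp 4,3)
JGT body: taken
R5=41+5=46
R3=4-1=3
CMP R3, 3  (cmp 3,3)
JGT body: not taken
halt.
Total executed instructions: 31.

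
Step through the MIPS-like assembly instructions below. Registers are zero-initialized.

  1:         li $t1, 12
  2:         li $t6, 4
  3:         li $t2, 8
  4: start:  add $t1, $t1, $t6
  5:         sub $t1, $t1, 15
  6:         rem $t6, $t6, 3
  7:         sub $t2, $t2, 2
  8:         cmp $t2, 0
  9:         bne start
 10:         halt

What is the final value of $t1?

$t1=12
$t6=4
$t2=8
$t1=12+4=16
$t1=16-15=1
$t6=4%3=1
$t2=8-2=6
cmp $t2, 0  (cmp 6,0)
bne start: taken
$t1=1+1=2
$t1=2-15=-13
$t6=1%3=1
$t2=6-2=4
cmp $t2, 0  (cmp 4,0)
bne start: taken
$t1=(-13)+1=-12
$t1=(-12)-15=-27
$t6=1%3=1
$t2=4-2=2
cmp $t2, 0  (cmp 2,0)
bne start: taken
$t1=(-27)+1=-26
$t1=(-26)-15=-41
$t6=1%3=1
$t2=2-2=0
cmp $t2, 0  (cmp 0,0)
bne start: not taken
halt.

-41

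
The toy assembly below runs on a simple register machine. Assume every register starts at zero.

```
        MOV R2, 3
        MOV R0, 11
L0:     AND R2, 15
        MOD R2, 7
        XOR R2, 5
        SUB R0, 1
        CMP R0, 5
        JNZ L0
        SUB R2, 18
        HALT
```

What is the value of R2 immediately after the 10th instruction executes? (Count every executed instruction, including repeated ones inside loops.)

after MOV R2, 3: R2=3
after MOV R0, 11: R0=11
after AND R2, 15: R2=3&15=3
after MOD R2, 7: R2=3%7=3
after XOR R2, 5: R2=3^5=6
after SUB R0, 1: R0=11-1=10
CMP R0, 5  (cmp 10,5)
JNZ L0: taken
after AND R2, 15: R2=6&15=6
after MOD R2, 7: R2=6%7=6
After step 10: R2 = 6.

6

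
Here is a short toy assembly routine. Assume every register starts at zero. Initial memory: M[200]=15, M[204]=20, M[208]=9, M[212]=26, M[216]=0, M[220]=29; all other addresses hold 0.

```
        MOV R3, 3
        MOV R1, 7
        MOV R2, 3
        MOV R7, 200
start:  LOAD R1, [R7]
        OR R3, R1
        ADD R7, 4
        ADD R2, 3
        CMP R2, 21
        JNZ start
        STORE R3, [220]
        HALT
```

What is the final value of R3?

31

MOV R3, 3 → R3=3
MOV R1, 7 → R1=7
MOV R2, 3 → R2=3
MOV R7, 200 → R7=200
LOAD R1, [R7] → R1=M[200]=15
OR R3, R1 → R3=3|15=15
ADD R7, 4 → R7=200+4=204
ADD R2, 3 → R2=3+3=6
CMP R2, 21  (cmp 6,21)
JNZ start: taken
LOAD R1, [R7] → R1=M[204]=20
OR R3, R1 → R3=15|20=31
ADD R7, 4 → R7=204+4=208
ADD R2, 3 → R2=6+3=9
CMP R2, 21  (cmp 9,21)
JNZ start: taken
LOAD R1, [R7] → R1=M[208]=9
OR R3, R1 → R3=31|9=31
ADD R7, 4 → R7=208+4=212
ADD R2, 3 → R2=9+3=12
CMP R2, 21  (cmp 12,21)
JNZ start: taken
LOAD R1, [R7] → R1=M[212]=26
OR R3, R1 → R3=31|26=31
ADD R7, 4 → R7=212+4=216
ADD R2, 3 → R2=12+3=15
CMP R2, 21  (cmp 15,21)
JNZ start: taken
LOAD R1, [R7] → R1=M[216]=0
OR R3, R1 → R3=31|0=31
ADD R7, 4 → R7=216+4=220
ADD R2, 3 → R2=15+3=18
CMP R2, 21  (cmp 18,21)
JNZ start: taken
LOAD R1, [R7] → R1=M[220]=29
OR R3, R1 → R3=31|29=31
ADD R7, 4 → R7=220+4=224
ADD R2, 3 → R2=18+3=21
CMP R2, 21  (cmp 21,21)
JNZ start: not taken
STORE R3, [220] → M[220]=31
halt.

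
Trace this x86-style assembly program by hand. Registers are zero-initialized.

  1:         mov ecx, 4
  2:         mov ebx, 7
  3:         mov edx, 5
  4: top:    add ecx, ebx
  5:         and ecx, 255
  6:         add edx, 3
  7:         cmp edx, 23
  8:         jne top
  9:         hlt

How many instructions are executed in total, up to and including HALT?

34

mov ecx, 4 → ecx=4
mov ebx, 7 → ebx=7
mov edx, 5 → edx=5
add ecx, ebx → ecx=4+7=11
and ecx, 255 → ecx=11&255=11
add edx, 3 → edx=5+3=8
cmp edx, 23  (cmp 8,23)
jne top: taken
add ecx, ebx → ecx=11+7=18
and ecx, 255 → ecx=18&255=18
add edx, 3 → edx=8+3=11
cmp edx, 23  (cmp 11,23)
jne top: taken
add ecx, ebx → ecx=18+7=25
and ecx, 255 → ecx=25&255=25
add edx, 3 → edx=11+3=14
cmp edx, 23  (cmp 14,23)
jne top: taken
add ecx, ebx → ecx=25+7=32
and ecx, 255 → ecx=32&255=32
add edx, 3 → edx=14+3=17
cmp edx, 23  (cmp 17,23)
jne top: taken
add ecx, ebx → ecx=32+7=39
and ecx, 255 → ecx=39&255=39
add edx, 3 → edx=17+3=20
cmp edx, 23  (cmp 20,23)
jne top: taken
add ecx, ebx → ecx=39+7=46
and ecx, 255 → ecx=46&255=46
add edx, 3 → edx=20+3=23
cmp edx, 23  (cmp 23,23)
jne top: not taken
halt.
Total executed instructions: 34.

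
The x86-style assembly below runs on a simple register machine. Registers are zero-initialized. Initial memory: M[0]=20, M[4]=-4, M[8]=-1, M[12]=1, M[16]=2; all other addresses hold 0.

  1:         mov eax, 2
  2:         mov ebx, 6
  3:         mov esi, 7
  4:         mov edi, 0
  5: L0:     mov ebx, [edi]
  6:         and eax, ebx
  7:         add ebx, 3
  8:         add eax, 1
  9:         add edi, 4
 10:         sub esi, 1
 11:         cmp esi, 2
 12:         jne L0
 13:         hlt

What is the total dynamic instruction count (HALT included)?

45

mov eax, 2 → eax=2
mov ebx, 6 → ebx=6
mov esi, 7 → esi=7
mov edi, 0 → edi=0
mov ebx, [edi] → ebx=M[0]=20
and eax, ebx → eax=2&20=0
add ebx, 3 → ebx=20+3=23
add eax, 1 → eax=0+1=1
add edi, 4 → edi=0+4=4
sub esi, 1 → esi=7-1=6
cmp esi, 2  (cmp 6,2)
jne L0: taken
mov ebx, [edi] → ebx=M[4]=-4
and eax, ebx → eax=1&(-4)=0
add ebx, 3 → ebx=(-4)+3=-1
add eax, 1 → eax=0+1=1
add edi, 4 → edi=4+4=8
sub esi, 1 → esi=6-1=5
cmp esi, 2  (cmp 5,2)
jne L0: taken
mov ebx, [edi] → ebx=M[8]=-1
and eax, ebx → eax=1&(-1)=1
add ebx, 3 → ebx=(-1)+3=2
add eax, 1 → eax=1+1=2
add edi, 4 → edi=8+4=12
sub esi, 1 → esi=5-1=4
cmp esi, 2  (cmp 4,2)
jne L0: taken
mov ebx, [edi] → ebx=M[12]=1
and eax, ebx → eax=2&1=0
add ebx, 3 → ebx=1+3=4
add eax, 1 → eax=0+1=1
add edi, 4 → edi=12+4=16
sub esi, 1 → esi=4-1=3
cmp esi, 2  (cmp 3,2)
jne L0: taken
mov ebx, [edi] → ebx=M[16]=2
and eax, ebx → eax=1&2=0
add ebx, 3 → ebx=2+3=5
add eax, 1 → eax=0+1=1
add edi, 4 → edi=16+4=20
sub esi, 1 → esi=3-1=2
cmp esi, 2  (cmp 2,2)
jne L0: not taken
halt.
Total executed instructions: 45.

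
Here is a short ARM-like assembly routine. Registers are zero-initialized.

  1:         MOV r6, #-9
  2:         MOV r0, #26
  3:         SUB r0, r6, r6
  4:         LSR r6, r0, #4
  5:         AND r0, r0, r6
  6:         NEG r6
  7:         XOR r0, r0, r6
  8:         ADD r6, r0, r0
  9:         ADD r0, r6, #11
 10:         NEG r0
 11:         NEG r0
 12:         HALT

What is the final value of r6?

r6=-9
r0=26
r0=(-9)-(-9)=0
r6=0>>4=0
r0=0&0=0
r6=-(0)=0
r0=0^0=0
r6=0+0=0
r0=0+11=11
r0=-(11)=-11
r0=-(-11)=11
halt.

0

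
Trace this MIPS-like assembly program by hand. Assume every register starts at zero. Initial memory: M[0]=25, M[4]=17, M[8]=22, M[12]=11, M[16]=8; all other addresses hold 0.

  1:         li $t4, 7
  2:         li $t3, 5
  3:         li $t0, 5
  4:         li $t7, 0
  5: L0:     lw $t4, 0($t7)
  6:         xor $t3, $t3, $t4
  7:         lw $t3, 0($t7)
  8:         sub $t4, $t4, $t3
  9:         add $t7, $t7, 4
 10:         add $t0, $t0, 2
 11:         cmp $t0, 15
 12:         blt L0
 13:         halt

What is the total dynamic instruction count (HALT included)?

li $t4, 7 → $t4=7
li $t3, 5 → $t3=5
li $t0, 5 → $t0=5
li $t7, 0 → $t7=0
lw $t4, 0($t7) → $t4=M[0]=25
xor $t3, $t3, $t4 → $t3=5^25=28
lw $t3, 0($t7) → $t3=M[0]=25
sub $t4, $t4, $t3 → $t4=25-25=0
add $t7, $t7, 4 → $t7=0+4=4
add $t0, $t0, 2 → $t0=5+2=7
cmp $t0, 15  (cmp 7,15)
blt L0: taken
lw $t4, 0($t7) → $t4=M[4]=17
xor $t3, $t3, $t4 → $t3=25^17=8
lw $t3, 0($t7) → $t3=M[4]=17
sub $t4, $t4, $t3 → $t4=17-17=0
add $t7, $t7, 4 → $t7=4+4=8
add $t0, $t0, 2 → $t0=7+2=9
cmp $t0, 15  (cmp 9,15)
blt L0: taken
lw $t4, 0($t7) → $t4=M[8]=22
xor $t3, $t3, $t4 → $t3=17^22=7
lw $t3, 0($t7) → $t3=M[8]=22
sub $t4, $t4, $t3 → $t4=22-22=0
add $t7, $t7, 4 → $t7=8+4=12
add $t0, $t0, 2 → $t0=9+2=11
cmp $t0, 15  (cmp 11,15)
blt L0: taken
lw $t4, 0($t7) → $t4=M[12]=11
xor $t3, $t3, $t4 → $t3=22^11=29
lw $t3, 0($t7) → $t3=M[12]=11
sub $t4, $t4, $t3 → $t4=11-11=0
add $t7, $t7, 4 → $t7=12+4=16
add $t0, $t0, 2 → $t0=11+2=13
cmp $t0, 15  (cmp 13,15)
blt L0: taken
lw $t4, 0($t7) → $t4=M[16]=8
xor $t3, $t3, $t4 → $t3=11^8=3
lw $t3, 0($t7) → $t3=M[16]=8
sub $t4, $t4, $t3 → $t4=8-8=0
add $t7, $t7, 4 → $t7=16+4=20
add $t0, $t0, 2 → $t0=13+2=15
cmp $t0, 15  (cmp 15,15)
blt L0: not taken
halt.
Total executed instructions: 45.

45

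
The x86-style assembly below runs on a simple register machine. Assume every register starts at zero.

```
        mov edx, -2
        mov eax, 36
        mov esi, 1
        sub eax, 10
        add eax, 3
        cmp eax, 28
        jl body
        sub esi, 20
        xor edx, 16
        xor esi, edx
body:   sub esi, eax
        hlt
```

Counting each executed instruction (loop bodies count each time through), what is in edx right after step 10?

-18

edx=-2
eax=36
esi=1
eax=36-10=26
eax=26+3=29
cmp eax, 28  (cmp 29,28)
jl body: not taken
esi=1-20=-19
edx=(-2)^16=-18
esi=(-19)^(-18)=3
After step 10: edx = -18.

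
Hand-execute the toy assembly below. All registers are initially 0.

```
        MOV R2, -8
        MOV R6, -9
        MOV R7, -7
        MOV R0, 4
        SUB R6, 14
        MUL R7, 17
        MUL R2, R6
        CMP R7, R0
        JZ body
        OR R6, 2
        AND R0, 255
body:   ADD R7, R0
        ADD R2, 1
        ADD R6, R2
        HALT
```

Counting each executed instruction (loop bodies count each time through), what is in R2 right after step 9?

184

after MOV R2, -8: R2=-8
after MOV R6, -9: R6=-9
after MOV R7, -7: R7=-7
after MOV R0, 4: R0=4
after SUB R6, 14: R6=(-9)-14=-23
after MUL R7, 17: R7=(-7)*17=-119
after MUL R2, R6: R2=(-8)*(-23)=184
CMP R7, R0  (cmp -119,4)
JZ body: not taken
After step 9: R2 = 184.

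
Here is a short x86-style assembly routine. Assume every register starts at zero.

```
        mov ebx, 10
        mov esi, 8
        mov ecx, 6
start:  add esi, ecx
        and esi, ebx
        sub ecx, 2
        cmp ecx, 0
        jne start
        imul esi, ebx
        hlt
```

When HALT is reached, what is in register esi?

after mov ebx, 10: ebx=10
after mov esi, 8: esi=8
after mov ecx, 6: ecx=6
after add esi, ecx: esi=8+6=14
after and esi, ebx: esi=14&10=10
after sub ecx, 2: ecx=6-2=4
cmp ecx, 0  (cmp 4,0)
jne start: taken
after add esi, ecx: esi=10+4=14
after and esi, ebx: esi=14&10=10
after sub ecx, 2: ecx=4-2=2
cmp ecx, 0  (cmp 2,0)
jne start: taken
after add esi, ecx: esi=10+2=12
after and esi, ebx: esi=12&10=8
after sub ecx, 2: ecx=2-2=0
cmp ecx, 0  (cmp 0,0)
jne start: not taken
after imul esi, ebx: esi=8*10=80
halt.

80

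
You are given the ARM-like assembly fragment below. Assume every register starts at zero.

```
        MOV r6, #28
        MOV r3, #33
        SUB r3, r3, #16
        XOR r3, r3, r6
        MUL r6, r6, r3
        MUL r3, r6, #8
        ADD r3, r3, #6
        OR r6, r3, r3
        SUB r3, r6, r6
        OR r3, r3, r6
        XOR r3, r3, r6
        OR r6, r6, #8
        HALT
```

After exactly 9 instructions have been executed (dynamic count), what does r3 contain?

r6=28
r3=33
r3=33-16=17
r3=17^28=13
r6=28*13=364
r3=364*8=2912
r3=2912+6=2918
r6=2918|2918=2918
r3=2918-2918=0
After step 9: r3 = 0.

0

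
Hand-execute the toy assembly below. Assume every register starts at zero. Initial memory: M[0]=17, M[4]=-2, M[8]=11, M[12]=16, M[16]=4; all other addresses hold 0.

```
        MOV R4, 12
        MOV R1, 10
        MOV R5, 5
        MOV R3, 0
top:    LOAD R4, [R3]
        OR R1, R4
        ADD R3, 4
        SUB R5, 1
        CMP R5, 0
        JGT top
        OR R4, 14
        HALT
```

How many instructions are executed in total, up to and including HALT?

36

after MOV R4, 12: R4=12
after MOV R1, 10: R1=10
after MOV R5, 5: R5=5
after MOV R3, 0: R3=0
after LOAD R4, [R3]: R4=M[0]=17
after OR R1, R4: R1=10|17=27
after ADD R3, 4: R3=0+4=4
after SUB R5, 1: R5=5-1=4
CMP R5, 0  (cmp 4,0)
JGT top: taken
after LOAD R4, [R3]: R4=M[4]=-2
after OR R1, R4: R1=27|(-2)=-1
after ADD R3, 4: R3=4+4=8
after SUB R5, 1: R5=4-1=3
CMP R5, 0  (cmp 3,0)
JGT top: taken
after LOAD R4, [R3]: R4=M[8]=11
after OR R1, R4: R1=(-1)|11=-1
after ADD R3, 4: R3=8+4=12
after SUB R5, 1: R5=3-1=2
CMP R5, 0  (cmp 2,0)
JGT top: taken
after LOAD R4, [R3]: R4=M[12]=16
after OR R1, R4: R1=(-1)|16=-1
after ADD R3, 4: R3=12+4=16
after SUB R5, 1: R5=2-1=1
CMP R5, 0  (cmp 1,0)
JGT top: taken
after LOAD R4, [R3]: R4=M[16]=4
after OR R1, R4: R1=(-1)|4=-1
after ADD R3, 4: R3=16+4=20
after SUB R5, 1: R5=1-1=0
CMP R5, 0  (cmp 0,0)
JGT top: not taken
after OR R4, 14: R4=4|14=14
halt.
Total executed instructions: 36.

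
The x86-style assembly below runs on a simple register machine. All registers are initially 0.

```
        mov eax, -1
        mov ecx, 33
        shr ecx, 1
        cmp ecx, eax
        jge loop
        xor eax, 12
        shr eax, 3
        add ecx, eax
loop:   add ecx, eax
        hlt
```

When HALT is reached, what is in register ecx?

15

after mov eax, -1: eax=-1
after mov ecx, 33: ecx=33
after shr ecx, 1: ecx=33>>1=16
cmp ecx, eax  (cmp 16,-1)
jge loop: taken
after add ecx, eax: ecx=16+(-1)=15
halt.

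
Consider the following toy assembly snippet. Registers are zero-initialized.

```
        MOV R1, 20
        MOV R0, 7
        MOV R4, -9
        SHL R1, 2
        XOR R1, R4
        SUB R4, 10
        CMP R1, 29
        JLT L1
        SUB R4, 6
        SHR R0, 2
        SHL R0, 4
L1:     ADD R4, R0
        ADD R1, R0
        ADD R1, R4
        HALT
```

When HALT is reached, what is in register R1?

after MOV R1, 20: R1=20
after MOV R0, 7: R0=7
after MOV R4, -9: R4=-9
after SHL R1, 2: R1=20<<2=80
after XOR R1, R4: R1=80^(-9)=-89
after SUB R4, 10: R4=(-9)-10=-19
CMP R1, 29  (cmp -89,29)
JLT L1: taken
after ADD R4, R0: R4=(-19)+7=-12
after ADD R1, R0: R1=(-89)+7=-82
after ADD R1, R4: R1=(-82)+(-12)=-94
halt.

-94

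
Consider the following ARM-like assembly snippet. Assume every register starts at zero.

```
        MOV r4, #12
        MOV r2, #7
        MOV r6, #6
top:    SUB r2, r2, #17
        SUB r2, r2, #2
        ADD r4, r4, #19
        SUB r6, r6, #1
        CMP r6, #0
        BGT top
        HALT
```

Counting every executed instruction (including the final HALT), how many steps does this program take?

r4=12
r2=7
r6=6
r2=7-17=-10
r2=(-10)-2=-12
r4=12+19=31
r6=6-1=5
CMP r6, #0  (cmp 5,0)
BGT top: taken
r2=(-12)-17=-29
r2=(-29)-2=-31
r4=31+19=50
r6=5-1=4
CMP r6, #0  (cmp 4,0)
BGT top: taken
r2=(-31)-17=-48
r2=(-48)-2=-50
r4=50+19=69
r6=4-1=3
CMP r6, #0  (cmp 3,0)
BGT top: taken
r2=(-50)-17=-67
r2=(-67)-2=-69
r4=69+19=88
r6=3-1=2
CMP r6, #0  (cmp 2,0)
BGT top: taken
r2=(-69)-17=-86
r2=(-86)-2=-88
r4=88+19=107
r6=2-1=1
CMP r6, #0  (cmp 1,0)
BGT top: taken
r2=(-88)-17=-105
r2=(-105)-2=-107
r4=107+19=126
r6=1-1=0
CMP r6, #0  (cmp 0,0)
BGT top: not taken
halt.
Total executed instructions: 40.

40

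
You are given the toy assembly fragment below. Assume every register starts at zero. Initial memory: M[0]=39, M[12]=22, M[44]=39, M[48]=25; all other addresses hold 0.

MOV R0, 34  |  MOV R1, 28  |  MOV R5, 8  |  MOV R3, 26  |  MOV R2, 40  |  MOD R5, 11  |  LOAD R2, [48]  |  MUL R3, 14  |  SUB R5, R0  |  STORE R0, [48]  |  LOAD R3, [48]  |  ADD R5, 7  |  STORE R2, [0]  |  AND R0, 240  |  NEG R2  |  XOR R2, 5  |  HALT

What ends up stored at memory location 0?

R0=34
R1=28
R5=8
R3=26
R2=40
R5=8%11=8
R2=M[48]=25
R3=26*14=364
R5=8-34=-26
STORE R0, [48] → M[48]=34
R3=M[48]=34
R5=(-26)+7=-19
STORE R2, [0] → M[0]=25
R0=34&240=32
R2=-(25)=-25
R2=(-25)^5=-30
halt.

25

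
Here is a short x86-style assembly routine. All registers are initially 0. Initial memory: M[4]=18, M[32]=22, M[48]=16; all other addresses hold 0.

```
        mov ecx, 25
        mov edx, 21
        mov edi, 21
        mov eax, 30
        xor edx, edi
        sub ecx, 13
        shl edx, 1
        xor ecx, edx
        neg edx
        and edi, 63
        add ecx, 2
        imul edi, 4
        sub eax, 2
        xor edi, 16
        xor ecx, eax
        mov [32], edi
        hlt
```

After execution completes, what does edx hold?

mov ecx, 25 → ecx=25
mov edx, 21 → edx=21
mov edi, 21 → edi=21
mov eax, 30 → eax=30
xor edx, edi → edx=21^21=0
sub ecx, 13 → ecx=25-13=12
shl edx, 1 → edx=0<<1=0
xor ecx, edx → ecx=12^0=12
neg edx → edx=-(0)=0
and edi, 63 → edi=21&63=21
add ecx, 2 → ecx=12+2=14
imul edi, 4 → edi=21*4=84
sub eax, 2 → eax=30-2=28
xor edi, 16 → edi=84^16=68
xor ecx, eax → ecx=14^28=18
mov [32], edi → M[32]=68
halt.

0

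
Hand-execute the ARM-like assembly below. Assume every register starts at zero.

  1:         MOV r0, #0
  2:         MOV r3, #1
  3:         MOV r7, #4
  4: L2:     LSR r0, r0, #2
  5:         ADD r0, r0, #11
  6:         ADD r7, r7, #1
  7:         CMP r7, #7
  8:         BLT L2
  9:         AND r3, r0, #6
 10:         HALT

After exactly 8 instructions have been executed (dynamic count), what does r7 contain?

MOV r0, #0 → r0=0
MOV r3, #1 → r3=1
MOV r7, #4 → r7=4
LSR r0, r0, #2 → r0=0>>2=0
ADD r0, r0, #11 → r0=0+11=11
ADD r7, r7, #1 → r7=4+1=5
CMP r7, #7  (cmp 5,7)
BLT L2: taken
After step 8: r7 = 5.

5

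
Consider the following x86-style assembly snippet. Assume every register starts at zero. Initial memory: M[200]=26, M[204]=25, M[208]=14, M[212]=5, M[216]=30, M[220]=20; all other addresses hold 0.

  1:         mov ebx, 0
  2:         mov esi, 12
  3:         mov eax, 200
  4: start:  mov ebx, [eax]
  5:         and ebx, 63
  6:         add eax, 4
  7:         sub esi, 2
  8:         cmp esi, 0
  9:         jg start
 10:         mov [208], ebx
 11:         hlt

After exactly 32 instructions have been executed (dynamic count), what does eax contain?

220

mov ebx, 0 → ebx=0
mov esi, 12 → esi=12
mov eax, 200 → eax=200
mov ebx, [eax] → ebx=M[200]=26
and ebx, 63 → ebx=26&63=26
add eax, 4 → eax=200+4=204
sub esi, 2 → esi=12-2=10
cmp esi, 0  (cmp 10,0)
jg start: taken
mov ebx, [eax] → ebx=M[204]=25
and ebx, 63 → ebx=25&63=25
add eax, 4 → eax=204+4=208
sub esi, 2 → esi=10-2=8
cmp esi, 0  (cmp 8,0)
jg start: taken
mov ebx, [eax] → ebx=M[208]=14
and ebx, 63 → ebx=14&63=14
add eax, 4 → eax=208+4=212
sub esi, 2 → esi=8-2=6
cmp esi, 0  (cmp 6,0)
jg start: taken
mov ebx, [eax] → ebx=M[212]=5
and ebx, 63 → ebx=5&63=5
add eax, 4 → eax=212+4=216
sub esi, 2 → esi=6-2=4
cmp esi, 0  (cmp 4,0)
jg start: taken
mov ebx, [eax] → ebx=M[216]=30
and ebx, 63 → ebx=30&63=30
add eax, 4 → eax=216+4=220
sub esi, 2 → esi=4-2=2
cmp esi, 0  (cmp 2,0)
After step 32: eax = 220.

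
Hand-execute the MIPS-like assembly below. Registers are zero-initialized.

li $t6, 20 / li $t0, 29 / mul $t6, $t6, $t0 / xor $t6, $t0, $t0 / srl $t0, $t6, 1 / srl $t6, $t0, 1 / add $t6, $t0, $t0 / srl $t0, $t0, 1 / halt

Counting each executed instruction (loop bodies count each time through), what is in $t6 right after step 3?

580

$t6=20
$t0=29
$t6=20*29=580
After step 3: $t6 = 580.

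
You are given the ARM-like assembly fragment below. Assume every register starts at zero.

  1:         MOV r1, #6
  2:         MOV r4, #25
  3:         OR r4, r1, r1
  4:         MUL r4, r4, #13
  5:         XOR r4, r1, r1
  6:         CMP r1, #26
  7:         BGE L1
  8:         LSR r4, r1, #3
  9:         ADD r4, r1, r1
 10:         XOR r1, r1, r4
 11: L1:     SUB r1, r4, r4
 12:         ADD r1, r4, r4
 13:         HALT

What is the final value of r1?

r1=6
r4=25
r4=6|6=6
r4=6*13=78
r4=6^6=0
CMP r1, #26  (cmp 6,26)
BGE L1: not taken
r4=6>>3=0
r4=6+6=12
r1=6^12=10
r1=12-12=0
r1=12+12=24
halt.

24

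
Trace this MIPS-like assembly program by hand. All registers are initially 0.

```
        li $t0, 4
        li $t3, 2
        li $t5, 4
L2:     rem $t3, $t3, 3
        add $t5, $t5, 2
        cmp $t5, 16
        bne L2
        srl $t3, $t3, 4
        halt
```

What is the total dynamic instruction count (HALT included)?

after li $t0, 4: $t0=4
after li $t3, 2: $t3=2
after li $t5, 4: $t5=4
after rem $t3, $t3, 3: $t3=2%3=2
after add $t5, $t5, 2: $t5=4+2=6
cmp $t5, 16  (cmp 6,16)
bne L2: taken
after rem $t3, $t3, 3: $t3=2%3=2
after add $t5, $t5, 2: $t5=6+2=8
cmp $t5, 16  (cmp 8,16)
bne L2: taken
after rem $t3, $t3, 3: $t3=2%3=2
after add $t5, $t5, 2: $t5=8+2=10
cmp $t5, 16  (cmp 10,16)
bne L2: taken
after rem $t3, $t3, 3: $t3=2%3=2
after add $t5, $t5, 2: $t5=10+2=12
cmp $t5, 16  (cmp 12,16)
bne L2: taken
after rem $t3, $t3, 3: $t3=2%3=2
after add $t5, $t5, 2: $t5=12+2=14
cmp $t5, 16  (cmp 14,16)
bne L2: taken
after rem $t3, $t3, 3: $t3=2%3=2
after add $t5, $t5, 2: $t5=14+2=16
cmp $t5, 16  (cmp 16,16)
bne L2: not taken
after srl $t3, $t3, 4: $t3=2>>4=0
halt.
Total executed instructions: 29.

29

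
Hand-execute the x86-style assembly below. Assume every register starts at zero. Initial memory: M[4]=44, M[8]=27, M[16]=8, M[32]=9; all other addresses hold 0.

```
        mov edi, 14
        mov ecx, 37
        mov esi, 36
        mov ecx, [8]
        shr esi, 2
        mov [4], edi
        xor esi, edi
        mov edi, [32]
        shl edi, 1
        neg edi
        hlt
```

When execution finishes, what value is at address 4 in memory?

mov edi, 14 → edi=14
mov ecx, 37 → ecx=37
mov esi, 36 → esi=36
mov ecx, [8] → ecx=M[8]=27
shr esi, 2 → esi=36>>2=9
mov [4], edi → M[4]=14
xor esi, edi → esi=9^14=7
mov edi, [32] → edi=M[32]=9
shl edi, 1 → edi=9<<1=18
neg edi → edi=-(18)=-18
halt.

14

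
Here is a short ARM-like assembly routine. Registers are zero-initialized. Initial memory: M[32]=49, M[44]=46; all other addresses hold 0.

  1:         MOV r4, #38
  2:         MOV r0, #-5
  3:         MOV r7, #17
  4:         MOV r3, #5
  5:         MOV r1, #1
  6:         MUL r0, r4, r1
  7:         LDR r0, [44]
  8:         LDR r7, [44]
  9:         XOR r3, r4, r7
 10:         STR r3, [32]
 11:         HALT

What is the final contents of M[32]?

MOV r4, #38 → r4=38
MOV r0, #-5 → r0=-5
MOV r7, #17 → r7=17
MOV r3, #5 → r3=5
MOV r1, #1 → r1=1
MUL r0, r4, r1 → r0=38*1=38
LDR r0, [44] → r0=M[44]=46
LDR r7, [44] → r7=M[44]=46
XOR r3, r4, r7 → r3=38^46=8
STR r3, [32] → M[32]=8
halt.

8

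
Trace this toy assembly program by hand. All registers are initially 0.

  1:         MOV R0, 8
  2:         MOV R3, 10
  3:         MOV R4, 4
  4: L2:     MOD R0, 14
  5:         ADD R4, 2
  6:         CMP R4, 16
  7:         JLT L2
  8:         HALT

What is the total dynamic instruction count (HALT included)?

after MOV R0, 8: R0=8
after MOV R3, 10: R3=10
after MOV R4, 4: R4=4
after MOD R0, 14: R0=8%14=8
after ADD R4, 2: R4=4+2=6
CMP R4, 16  (cmp 6,16)
JLT L2: taken
after MOD R0, 14: R0=8%14=8
after ADD R4, 2: R4=6+2=8
CMP R4, 16  (cmp 8,16)
JLT L2: taken
after MOD R0, 14: R0=8%14=8
after ADD R4, 2: R4=8+2=10
CMP R4, 16  (cmp 10,16)
JLT L2: taken
after MOD R0, 14: R0=8%14=8
after ADD R4, 2: R4=10+2=12
CMP R4, 16  (cmp 12,16)
JLT L2: taken
after MOD R0, 14: R0=8%14=8
after ADD R4, 2: R4=12+2=14
CMP R4, 16  (cmp 14,16)
JLT L2: taken
after MOD R0, 14: R0=8%14=8
after ADD R4, 2: R4=14+2=16
CMP R4, 16  (cmp 16,16)
JLT L2: not taken
halt.
Total executed instructions: 28.

28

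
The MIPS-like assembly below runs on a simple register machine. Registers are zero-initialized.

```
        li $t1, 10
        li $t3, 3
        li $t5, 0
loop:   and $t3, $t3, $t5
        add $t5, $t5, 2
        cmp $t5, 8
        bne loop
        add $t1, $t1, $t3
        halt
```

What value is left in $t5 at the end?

$t1=10
$t3=3
$t5=0
$t3=3&0=0
$t5=0+2=2
cmp $t5, 8  (cmp 2,8)
bne loop: taken
$t3=0&2=0
$t5=2+2=4
cmp $t5, 8  (cmp 4,8)
bne loop: taken
$t3=0&4=0
$t5=4+2=6
cmp $t5, 8  (cmp 6,8)
bne loop: taken
$t3=0&6=0
$t5=6+2=8
cmp $t5, 8  (cmp 8,8)
bne loop: not taken
$t1=10+0=10
halt.

8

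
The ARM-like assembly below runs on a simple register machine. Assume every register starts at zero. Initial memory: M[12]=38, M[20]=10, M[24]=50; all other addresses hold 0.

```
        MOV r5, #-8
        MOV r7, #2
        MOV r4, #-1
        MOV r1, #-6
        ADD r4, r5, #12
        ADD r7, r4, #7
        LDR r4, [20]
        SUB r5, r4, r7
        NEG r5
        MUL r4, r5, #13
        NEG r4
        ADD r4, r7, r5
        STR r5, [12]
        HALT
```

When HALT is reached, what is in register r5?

after MOV r5, #-8: r5=-8
after MOV r7, #2: r7=2
after MOV r4, #-1: r4=-1
after MOV r1, #-6: r1=-6
after ADD r4, r5, #12: r4=(-8)+12=4
after ADD r7, r4, #7: r7=4+7=11
after LDR r4, [20]: r4=M[20]=10
after SUB r5, r4, r7: r5=10-11=-1
after NEG r5: r5=-(-1)=1
after MUL r4, r5, #13: r4=1*13=13
after NEG r4: r4=-(13)=-13
after ADD r4, r7, r5: r4=11+1=12
STR r5, [12] → M[12]=1
halt.

1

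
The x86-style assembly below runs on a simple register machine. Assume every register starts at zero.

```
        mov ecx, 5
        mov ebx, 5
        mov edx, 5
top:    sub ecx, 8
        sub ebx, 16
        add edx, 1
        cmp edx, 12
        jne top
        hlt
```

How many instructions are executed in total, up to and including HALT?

after mov ecx, 5: ecx=5
after mov ebx, 5: ebx=5
after mov edx, 5: edx=5
after sub ecx, 8: ecx=5-8=-3
after sub ebx, 16: ebx=5-16=-11
after add edx, 1: edx=5+1=6
cmp edx, 12  (cmp 6,12)
jne top: taken
after sub ecx, 8: ecx=(-3)-8=-11
after sub ebx, 16: ebx=(-11)-16=-27
after add edx, 1: edx=6+1=7
cmp edx, 12  (cmp 7,12)
jne top: taken
after sub ecx, 8: ecx=(-11)-8=-19
after sub ebx, 16: ebx=(-27)-16=-43
after add edx, 1: edx=7+1=8
cmp edx, 12  (cmp 8,12)
jne top: taken
after sub ecx, 8: ecx=(-19)-8=-27
after sub ebx, 16: ebx=(-43)-16=-59
after add edx, 1: edx=8+1=9
cmp edx, 12  (cmp 9,12)
jne top: taken
after sub ecx, 8: ecx=(-27)-8=-35
after sub ebx, 16: ebx=(-59)-16=-75
after add edx, 1: edx=9+1=10
cmp edx, 12  (cmp 10,12)
jne top: taken
after sub ecx, 8: ecx=(-35)-8=-43
after sub ebx, 16: ebx=(-75)-16=-91
after add edx, 1: edx=10+1=11
cmp edx, 12  (cmp 11,12)
jne top: taken
after sub ecx, 8: ecx=(-43)-8=-51
after sub ebx, 16: ebx=(-91)-16=-107
after add edx, 1: edx=11+1=12
cmp edx, 12  (cmp 12,12)
jne top: not taken
halt.
Total executed instructions: 39.

39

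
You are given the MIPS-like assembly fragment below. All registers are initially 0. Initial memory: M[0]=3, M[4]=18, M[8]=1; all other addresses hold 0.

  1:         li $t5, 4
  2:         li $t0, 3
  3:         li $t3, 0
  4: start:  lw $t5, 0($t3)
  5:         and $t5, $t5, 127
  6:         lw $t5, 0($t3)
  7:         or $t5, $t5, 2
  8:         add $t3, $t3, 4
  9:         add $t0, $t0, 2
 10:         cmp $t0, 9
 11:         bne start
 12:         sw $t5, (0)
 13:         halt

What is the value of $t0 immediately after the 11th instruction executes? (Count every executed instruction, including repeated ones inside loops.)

after li $t5, 4: $t5=4
after li $t0, 3: $t0=3
after li $t3, 0: $t3=0
after lw $t5, 0($t3): $t5=M[0]=3
after and $t5, $t5, 127: $t5=3&127=3
after lw $t5, 0($t3): $t5=M[0]=3
after or $t5, $t5, 2: $t5=3|2=3
after add $t3, $t3, 4: $t3=0+4=4
after add $t0, $t0, 2: $t0=3+2=5
cmp $t0, 9  (cmp 5,9)
bne start: taken
After step 11: $t0 = 5.

5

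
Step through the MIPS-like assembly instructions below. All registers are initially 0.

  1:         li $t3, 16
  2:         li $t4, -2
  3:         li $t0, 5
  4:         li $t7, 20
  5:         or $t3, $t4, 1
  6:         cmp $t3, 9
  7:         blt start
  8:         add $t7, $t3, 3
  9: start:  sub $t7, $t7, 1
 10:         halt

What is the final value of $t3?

$t3=16
$t4=-2
$t0=5
$t7=20
$t3=(-2)|1=-1
cmp $t3, 9  (cmp -1,9)
blt start: taken
$t7=20-1=19
halt.

-1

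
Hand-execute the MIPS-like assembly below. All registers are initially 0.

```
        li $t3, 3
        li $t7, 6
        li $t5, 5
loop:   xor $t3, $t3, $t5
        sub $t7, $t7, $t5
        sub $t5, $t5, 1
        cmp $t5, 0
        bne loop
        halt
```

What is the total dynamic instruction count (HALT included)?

29

after li $t3, 3: $t3=3
after li $t7, 6: $t7=6
after li $t5, 5: $t5=5
after xor $t3, $t3, $t5: $t3=3^5=6
after sub $t7, $t7, $t5: $t7=6-5=1
after sub $t5, $t5, 1: $t5=5-1=4
cmp $t5, 0  (cmp 4,0)
bne loop: taken
after xor $t3, $t3, $t5: $t3=6^4=2
after sub $t7, $t7, $t5: $t7=1-4=-3
after sub $t5, $t5, 1: $t5=4-1=3
cmp $t5, 0  (cmp 3,0)
bne loop: taken
after xor $t3, $t3, $t5: $t3=2^3=1
after sub $t7, $t7, $t5: $t7=(-3)-3=-6
after sub $t5, $t5, 1: $t5=3-1=2
cmp $t5, 0  (cmp 2,0)
bne loop: taken
after xor $t3, $t3, $t5: $t3=1^2=3
after sub $t7, $t7, $t5: $t7=(-6)-2=-8
after sub $t5, $t5, 1: $t5=2-1=1
cmp $t5, 0  (cmp 1,0)
bne loop: taken
after xor $t3, $t3, $t5: $t3=3^1=2
after sub $t7, $t7, $t5: $t7=(-8)-1=-9
after sub $t5, $t5, 1: $t5=1-1=0
cmp $t5, 0  (cmp 0,0)
bne loop: not taken
halt.
Total executed instructions: 29.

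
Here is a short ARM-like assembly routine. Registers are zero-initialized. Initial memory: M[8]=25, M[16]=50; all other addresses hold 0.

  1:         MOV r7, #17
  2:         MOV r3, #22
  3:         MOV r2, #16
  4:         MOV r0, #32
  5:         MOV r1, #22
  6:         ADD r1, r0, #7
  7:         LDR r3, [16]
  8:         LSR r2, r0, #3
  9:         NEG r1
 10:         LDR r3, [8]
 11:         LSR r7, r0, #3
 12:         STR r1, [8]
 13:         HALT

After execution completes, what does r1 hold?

MOV r7, #17 → r7=17
MOV r3, #22 → r3=22
MOV r2, #16 → r2=16
MOV r0, #32 → r0=32
MOV r1, #22 → r1=22
ADD r1, r0, #7 → r1=32+7=39
LDR r3, [16] → r3=M[16]=50
LSR r2, r0, #3 → r2=32>>3=4
NEG r1 → r1=-(39)=-39
LDR r3, [8] → r3=M[8]=25
LSR r7, r0, #3 → r7=32>>3=4
STR r1, [8] → M[8]=-39
halt.

-39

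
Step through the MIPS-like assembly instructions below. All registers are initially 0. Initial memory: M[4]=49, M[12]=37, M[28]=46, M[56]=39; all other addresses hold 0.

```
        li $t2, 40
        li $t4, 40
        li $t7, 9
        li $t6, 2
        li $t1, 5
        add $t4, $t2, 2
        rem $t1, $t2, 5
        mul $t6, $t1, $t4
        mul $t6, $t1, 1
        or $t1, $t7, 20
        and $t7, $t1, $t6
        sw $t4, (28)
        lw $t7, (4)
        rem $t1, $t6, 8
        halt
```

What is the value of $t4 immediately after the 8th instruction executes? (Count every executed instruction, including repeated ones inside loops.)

after li $t2, 40: $t2=40
after li $t4, 40: $t4=40
after li $t7, 9: $t7=9
after li $t6, 2: $t6=2
after li $t1, 5: $t1=5
after add $t4, $t2, 2: $t4=40+2=42
after rem $t1, $t2, 5: $t1=40%5=0
after mul $t6, $t1, $t4: $t6=0*42=0
After step 8: $t4 = 42.

42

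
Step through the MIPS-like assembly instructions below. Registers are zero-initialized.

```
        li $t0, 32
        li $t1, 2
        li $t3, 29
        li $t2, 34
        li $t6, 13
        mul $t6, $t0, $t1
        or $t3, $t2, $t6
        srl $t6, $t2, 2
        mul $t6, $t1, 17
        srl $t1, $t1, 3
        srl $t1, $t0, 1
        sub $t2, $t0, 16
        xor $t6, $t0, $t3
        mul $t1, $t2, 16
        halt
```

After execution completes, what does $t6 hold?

after li $t0, 32: $t0=32
after li $t1, 2: $t1=2
after li $t3, 29: $t3=29
after li $t2, 34: $t2=34
after li $t6, 13: $t6=13
after mul $t6, $t0, $t1: $t6=32*2=64
after or $t3, $t2, $t6: $t3=34|64=98
after srl $t6, $t2, 2: $t6=34>>2=8
after mul $t6, $t1, 17: $t6=2*17=34
after srl $t1, $t1, 3: $t1=2>>3=0
after srl $t1, $t0, 1: $t1=32>>1=16
after sub $t2, $t0, 16: $t2=32-16=16
after xor $t6, $t0, $t3: $t6=32^98=66
after mul $t1, $t2, 16: $t1=16*16=256
halt.

66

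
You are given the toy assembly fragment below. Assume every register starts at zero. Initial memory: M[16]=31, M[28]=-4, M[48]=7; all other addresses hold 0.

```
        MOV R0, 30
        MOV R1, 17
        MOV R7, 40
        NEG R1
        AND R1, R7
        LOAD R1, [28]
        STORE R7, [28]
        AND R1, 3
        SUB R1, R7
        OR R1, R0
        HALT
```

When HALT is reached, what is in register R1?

MOV R0, 30 → R0=30
MOV R1, 17 → R1=17
MOV R7, 40 → R7=40
NEG R1 → R1=-(17)=-17
AND R1, R7 → R1=(-17)&40=40
LOAD R1, [28] → R1=M[28]=-4
STORE R7, [28] → M[28]=40
AND R1, 3 → R1=(-4)&3=0
SUB R1, R7 → R1=0-40=-40
OR R1, R0 → R1=(-40)|30=-34
halt.

-34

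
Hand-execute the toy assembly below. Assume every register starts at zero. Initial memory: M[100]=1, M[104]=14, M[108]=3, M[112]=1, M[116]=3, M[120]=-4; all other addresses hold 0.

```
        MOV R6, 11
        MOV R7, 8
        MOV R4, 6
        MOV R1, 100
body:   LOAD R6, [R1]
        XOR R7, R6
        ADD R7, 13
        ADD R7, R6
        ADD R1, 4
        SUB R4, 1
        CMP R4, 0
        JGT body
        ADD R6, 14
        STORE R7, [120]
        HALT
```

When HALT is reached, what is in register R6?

R6=11
R7=8
R4=6
R1=100
R6=M[100]=1
R7=8^1=9
R7=9+13=22
R7=22+1=23
R1=100+4=104
R4=6-1=5
CMP R4, 0  (cmp 5,0)
JGT body: taken
R6=M[104]=14
R7=23^14=25
R7=25+13=38
R7=38+14=52
R1=104+4=108
R4=5-1=4
CMP R4, 0  (cmp 4,0)
JGT body: taken
R6=M[108]=3
R7=52^3=55
R7=55+13=68
R7=68+3=71
R1=108+4=112
R4=4-1=3
CMP R4, 0  (cmp 3,0)
JGT body: taken
R6=M[112]=1
R7=71^1=70
R7=70+13=83
R7=83+1=84
R1=112+4=116
R4=3-1=2
CMP R4, 0  (cmp 2,0)
JGT body: taken
R6=M[116]=3
R7=84^3=87
R7=87+13=100
R7=100+3=103
R1=116+4=120
R4=2-1=1
CMP R4, 0  (cmp 1,0)
JGT body: taken
R6=M[120]=-4
R7=103^(-4)=-101
R7=(-101)+13=-88
R7=(-88)+(-4)=-92
R1=120+4=124
R4=1-1=0
CMP R4, 0  (cmp 0,0)
JGT body: not taken
R6=(-4)+14=10
STORE R7, [120] → M[120]=-92
halt.

10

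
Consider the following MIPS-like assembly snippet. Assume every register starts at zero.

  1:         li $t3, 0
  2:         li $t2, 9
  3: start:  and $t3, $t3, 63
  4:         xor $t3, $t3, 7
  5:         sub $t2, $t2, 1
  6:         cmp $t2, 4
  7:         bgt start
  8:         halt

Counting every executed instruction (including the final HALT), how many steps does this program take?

28

after li $t3, 0: $t3=0
after li $t2, 9: $t2=9
after and $t3, $t3, 63: $t3=0&63=0
after xor $t3, $t3, 7: $t3=0^7=7
after sub $t2, $t2, 1: $t2=9-1=8
cmp $t2, 4  (cmp 8,4)
bgt start: taken
after and $t3, $t3, 63: $t3=7&63=7
after xor $t3, $t3, 7: $t3=7^7=0
after sub $t2, $t2, 1: $t2=8-1=7
cmp $t2, 4  (cmp 7,4)
bgt start: taken
after and $t3, $t3, 63: $t3=0&63=0
after xor $t3, $t3, 7: $t3=0^7=7
after sub $t2, $t2, 1: $t2=7-1=6
cmp $t2, 4  (cmp 6,4)
bgt start: taken
after and $t3, $t3, 63: $t3=7&63=7
after xor $t3, $t3, 7: $t3=7^7=0
after sub $t2, $t2, 1: $t2=6-1=5
cmp $t2, 4  (cmp 5,4)
bgt start: taken
after and $t3, $t3, 63: $t3=0&63=0
after xor $t3, $t3, 7: $t3=0^7=7
after sub $t2, $t2, 1: $t2=5-1=4
cmp $t2, 4  (cmp 4,4)
bgt start: not taken
halt.
Total executed instructions: 28.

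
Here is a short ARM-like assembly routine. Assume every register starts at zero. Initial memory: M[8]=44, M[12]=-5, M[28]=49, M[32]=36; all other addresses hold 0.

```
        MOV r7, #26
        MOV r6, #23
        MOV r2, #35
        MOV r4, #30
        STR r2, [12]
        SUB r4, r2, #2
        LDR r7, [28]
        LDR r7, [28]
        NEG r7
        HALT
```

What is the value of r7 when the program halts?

after MOV r7, #26: r7=26
after MOV r6, #23: r6=23
after MOV r2, #35: r2=35
after MOV r4, #30: r4=30
STR r2, [12] → M[12]=35
after SUB r4, r2, #2: r4=35-2=33
after LDR r7, [28]: r7=M[28]=49
after LDR r7, [28]: r7=M[28]=49
after NEG r7: r7=-(49)=-49
halt.

-49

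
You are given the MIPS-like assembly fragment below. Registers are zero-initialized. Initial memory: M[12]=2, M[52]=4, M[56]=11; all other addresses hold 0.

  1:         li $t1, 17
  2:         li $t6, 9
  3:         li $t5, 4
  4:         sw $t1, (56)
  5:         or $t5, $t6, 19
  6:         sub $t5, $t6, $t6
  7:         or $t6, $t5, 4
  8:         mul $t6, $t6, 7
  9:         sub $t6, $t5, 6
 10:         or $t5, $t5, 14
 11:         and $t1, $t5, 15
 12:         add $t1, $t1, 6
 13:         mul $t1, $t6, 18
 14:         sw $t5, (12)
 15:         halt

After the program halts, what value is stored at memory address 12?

14

$t1=17
$t6=9
$t5=4
sw $t1, (56) → M[56]=17
$t5=9|19=27
$t5=9-9=0
$t6=0|4=4
$t6=4*7=28
$t6=0-6=-6
$t5=0|14=14
$t1=14&15=14
$t1=14+6=20
$t1=(-6)*18=-108
sw $t5, (12) → M[12]=14
halt.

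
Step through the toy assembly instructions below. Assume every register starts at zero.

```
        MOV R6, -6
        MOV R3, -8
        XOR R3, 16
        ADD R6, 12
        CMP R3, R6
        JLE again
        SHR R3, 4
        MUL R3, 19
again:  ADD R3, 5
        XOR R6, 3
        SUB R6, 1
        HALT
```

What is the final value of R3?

-19

MOV R6, -6 → R6=-6
MOV R3, -8 → R3=-8
XOR R3, 16 → R3=(-8)^16=-24
ADD R6, 12 → R6=(-6)+12=6
CMP R3, R6  (cmp -24,6)
JLE again: taken
ADD R3, 5 → R3=(-24)+5=-19
XOR R6, 3 → R6=6^3=5
SUB R6, 1 → R6=5-1=4
halt.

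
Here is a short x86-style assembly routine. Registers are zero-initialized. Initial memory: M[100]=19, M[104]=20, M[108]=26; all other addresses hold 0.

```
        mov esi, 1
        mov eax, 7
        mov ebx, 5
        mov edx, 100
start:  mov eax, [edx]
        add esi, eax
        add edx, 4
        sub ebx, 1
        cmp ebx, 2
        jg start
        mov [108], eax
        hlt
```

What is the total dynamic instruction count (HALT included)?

after mov esi, 1: esi=1
after mov eax, 7: eax=7
after mov ebx, 5: ebx=5
after mov edx, 100: edx=100
after mov eax, [edx]: eax=M[100]=19
after add esi, eax: esi=1+19=20
after add edx, 4: edx=100+4=104
after sub ebx, 1: ebx=5-1=4
cmp ebx, 2  (cmp 4,2)
jg start: taken
after mov eax, [edx]: eax=M[104]=20
after add esi, eax: esi=20+20=40
after add edx, 4: edx=104+4=108
after sub ebx, 1: ebx=4-1=3
cmp ebx, 2  (cmp 3,2)
jg start: taken
after mov eax, [edx]: eax=M[108]=26
after add esi, eax: esi=40+26=66
after add edx, 4: edx=108+4=112
after sub ebx, 1: ebx=3-1=2
cmp ebx, 2  (cmp 2,2)
jg start: not taken
mov [108], eax → M[108]=26
halt.
Total executed instructions: 24.

24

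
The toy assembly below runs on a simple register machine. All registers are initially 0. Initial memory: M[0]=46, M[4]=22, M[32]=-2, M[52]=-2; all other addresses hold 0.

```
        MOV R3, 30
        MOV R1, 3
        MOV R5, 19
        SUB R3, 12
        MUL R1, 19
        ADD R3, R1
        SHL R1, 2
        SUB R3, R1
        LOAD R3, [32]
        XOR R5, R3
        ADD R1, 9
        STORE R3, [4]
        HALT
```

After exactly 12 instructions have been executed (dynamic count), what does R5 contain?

-19

MOV R3, 30 → R3=30
MOV R1, 3 → R1=3
MOV R5, 19 → R5=19
SUB R3, 12 → R3=30-12=18
MUL R1, 19 → R1=3*19=57
ADD R3, R1 → R3=18+57=75
SHL R1, 2 → R1=57<<2=228
SUB R3, R1 → R3=75-228=-153
LOAD R3, [32] → R3=M[32]=-2
XOR R5, R3 → R5=19^(-2)=-19
ADD R1, 9 → R1=228+9=237
STORE R3, [4] → M[4]=-2
After step 12: R5 = -19.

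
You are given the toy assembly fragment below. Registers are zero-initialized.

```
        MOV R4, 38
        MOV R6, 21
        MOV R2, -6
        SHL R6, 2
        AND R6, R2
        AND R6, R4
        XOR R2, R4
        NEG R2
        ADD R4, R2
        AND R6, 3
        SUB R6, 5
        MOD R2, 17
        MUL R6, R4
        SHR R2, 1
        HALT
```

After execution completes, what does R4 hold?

after MOV R4, 38: R4=38
after MOV R6, 21: R6=21
after MOV R2, -6: R2=-6
after SHL R6, 2: R6=21<<2=84
after AND R6, R2: R6=84&(-6)=80
after AND R6, R4: R6=80&38=0
after XOR R2, R4: R2=(-6)^38=-36
after NEG R2: R2=-(-36)=36
after ADD R4, R2: R4=38+36=74
after AND R6, 3: R6=0&3=0
after SUB R6, 5: R6=0-5=-5
after MOD R2, 17: R2=36%17=2
after MUL R6, R4: R6=(-5)*74=-370
after SHR R2, 1: R2=2>>1=1
halt.

74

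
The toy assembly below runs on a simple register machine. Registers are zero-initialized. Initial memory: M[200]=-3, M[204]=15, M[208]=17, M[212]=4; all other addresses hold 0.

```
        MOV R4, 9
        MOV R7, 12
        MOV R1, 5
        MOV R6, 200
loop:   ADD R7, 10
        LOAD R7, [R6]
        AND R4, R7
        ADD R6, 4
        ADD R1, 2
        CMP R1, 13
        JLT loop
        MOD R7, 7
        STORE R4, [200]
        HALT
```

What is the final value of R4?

0

after MOV R4, 9: R4=9
after MOV R7, 12: R7=12
after MOV R1, 5: R1=5
after MOV R6, 200: R6=200
after ADD R7, 10: R7=12+10=22
after LOAD R7, [R6]: R7=M[200]=-3
after AND R4, R7: R4=9&(-3)=9
after ADD R6, 4: R6=200+4=204
after ADD R1, 2: R1=5+2=7
CMP R1, 13  (cmp 7,13)
JLT loop: taken
after ADD R7, 10: R7=(-3)+10=7
after LOAD R7, [R6]: R7=M[204]=15
after AND R4, R7: R4=9&15=9
after ADD R6, 4: R6=204+4=208
after ADD R1, 2: R1=7+2=9
CMP R1, 13  (cmp 9,13)
JLT loop: taken
after ADD R7, 10: R7=15+10=25
after LOAD R7, [R6]: R7=M[208]=17
after AND R4, R7: R4=9&17=1
after ADD R6, 4: R6=208+4=212
after ADD R1, 2: R1=9+2=11
CMP R1, 13  (cmp 11,13)
JLT loop: taken
after ADD R7, 10: R7=17+10=27
after LOAD R7, [R6]: R7=M[212]=4
after AND R4, R7: R4=1&4=0
after ADD R6, 4: R6=212+4=216
after ADD R1, 2: R1=11+2=13
CMP R1, 13  (cmp 13,13)
JLT loop: not taken
after MOD R7, 7: R7=4%7=4
STORE R4, [200] → M[200]=0
halt.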